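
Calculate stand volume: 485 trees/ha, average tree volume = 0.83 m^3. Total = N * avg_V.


V_stand = 485 * 0.83 = 402.55 ≈ 402.6 m^3/ha

402.6 m^3/ha


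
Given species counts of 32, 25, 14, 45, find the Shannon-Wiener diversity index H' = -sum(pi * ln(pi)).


Total N = 32 + 25 + 14 + 45 = 116
Per-species terms:
  p = 32/116 = 0.275862; ln(p) = -1.287855; p*ln(p) = 0.275862 * (-1.287855) = -0.355270
  p = 25/116 = 0.215517; ln(p) = -1.534715; p*ln(p) = 0.215517 * (-1.534715) = -0.330757
  p = 14/116 = 0.120690; ln(p) = -2.114530; p*ln(p) = 0.120690 * (-2.114530) = -0.255203
  p = 45/116 = 0.387931; ln(p) = -0.946928; p*ln(p) = 0.387931 * (-0.946928) = -0.367343
sum(p*ln(p)) = (-0.355270) + (-0.330757) + (-0.255203) + (-0.367343) = -1.308573
H' = -(-1.308573) = 1.308573 ≈ 1.3086

1.3086


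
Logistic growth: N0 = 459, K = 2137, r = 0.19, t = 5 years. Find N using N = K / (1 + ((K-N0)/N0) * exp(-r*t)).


(K - N0)/N0 = (2137 - 459)/459 = 1678/459 = 3.65577
r*t = 0.19 * 5 = 0.95; exp(-0.95) = 0.386741
3.65577 * 0.386741 = 1.41384
1 + 1.41384 = 2.41384
N = 2137 / 2.41384 = 885.311 ≈ 885

885


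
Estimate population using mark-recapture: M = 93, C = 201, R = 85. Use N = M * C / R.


N = M * C / R = 93 * 201 / 85 = 18693 / 85 = 219.92 ≈ 220

220 individuals


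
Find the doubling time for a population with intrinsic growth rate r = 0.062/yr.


td = ln(2) / 0.062 = 0.693147 / 0.062 = 11.1798 ≈ 11.2 years

11.2 years


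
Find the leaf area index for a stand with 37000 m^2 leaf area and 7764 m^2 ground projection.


LAI = 37000 / 7764 = 4.7656 ≈ 4.77

4.77


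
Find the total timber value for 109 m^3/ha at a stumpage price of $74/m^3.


Value = 109 * 74 = $8066/ha

$8066/ha


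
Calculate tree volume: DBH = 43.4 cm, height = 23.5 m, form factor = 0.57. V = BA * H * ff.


(D/200)^2 = (43.4/200)^2 = 0.217^2 = 0.047089
BA = 3.141593 * 0.047089 = 0.147934 m^2
V = 0.147934 * 23.5 * 0.57 = 1.98158 ≈ 1.982 m^3

1.982 m^3


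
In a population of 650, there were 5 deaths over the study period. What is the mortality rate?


Mortality rate = 5 / 650 = 0.007692 ≈ 0.0077

0.0077


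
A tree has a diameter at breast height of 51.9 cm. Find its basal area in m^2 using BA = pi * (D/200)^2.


D/200 = 51.9/200 = 0.2595 m
(D/200)^2 = 0.2595^2 = 0.06734025
BA = 3.141593 * 0.06734025 = 0.211556 ≈ 0.2116 m^2

0.2116 m^2


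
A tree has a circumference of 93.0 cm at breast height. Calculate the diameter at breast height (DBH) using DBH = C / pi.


DBH = C / pi = 93.0 / 3.141593 = 29.6028 ≈ 29.60 cm

29.60 cm


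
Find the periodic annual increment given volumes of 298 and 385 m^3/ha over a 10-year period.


PAI = (V2 - V1) / period = (385 - 298) / 10 = 87 / 10 = 8.70 m^3/ha/yr

8.70 m^3/ha/yr


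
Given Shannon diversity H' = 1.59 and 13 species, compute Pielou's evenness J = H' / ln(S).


ln(13) = 2.56495
J = H' / ln(S) = 1.59 / 2.56495 = 0.619895 ≈ 0.6199

0.6199


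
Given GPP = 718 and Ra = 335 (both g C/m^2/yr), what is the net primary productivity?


NPP = GPP - Ra = 718 - 335 = 383 g C/m^2/yr

383 g C/m^2/yr


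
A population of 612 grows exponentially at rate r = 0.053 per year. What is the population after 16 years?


r*t = 0.053 * 16 = 0.848
exp(0.848) = 2.33497
N = 612 * 2.33497 = 1429.00 ≈ 1429

1429


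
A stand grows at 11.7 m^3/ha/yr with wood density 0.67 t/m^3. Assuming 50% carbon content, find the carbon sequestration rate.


C = 11.7 * 0.67 * 0.5 = 3.9195 ≈ 3.92 t C/ha/yr

3.92 t C/ha/yr


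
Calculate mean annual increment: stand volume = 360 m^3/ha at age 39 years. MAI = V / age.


MAI = 360 / 39 = 9.2308 ≈ 9.23 m^3/ha/yr

9.23 m^3/ha/yr


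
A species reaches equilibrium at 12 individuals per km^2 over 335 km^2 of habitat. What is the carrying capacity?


K = 12 * 335 = 4020 individuals

4020 individuals


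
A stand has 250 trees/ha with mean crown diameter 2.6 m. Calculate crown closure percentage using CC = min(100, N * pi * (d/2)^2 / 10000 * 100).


(d/2)^2 = (2.6/2)^2 = 1.3^2 = 1.69
Crown area = 3.141593 * 1.69 = 5.30929 m^2
N * area / 10000 * 100 = 250 * 5.30929 / 10000 * 100 = 13.2732
CC = min(100, 13.2732) = 13.2732 ≈ 13.3%

13.3%


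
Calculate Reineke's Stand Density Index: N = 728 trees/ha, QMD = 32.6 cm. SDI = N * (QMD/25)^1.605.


QMD/25 = 32.6/25 = 1.304
(1.304)^1.605 = exp(1.605 * ln(1.304)) = exp(1.605 * 0.265436) = exp(0.426025) = 1.53116
SDI = 728 * 1.53116 = 1114.68 ≈ 1115

1115


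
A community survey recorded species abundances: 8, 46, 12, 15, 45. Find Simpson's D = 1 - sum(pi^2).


Total N = 8 + 46 + 12 + 15 + 45 = 126
Per-species terms:
  p = 8/126 = 0.063492; p^2 = 0.063492^2 = 0.004031
  p = 46/126 = 0.365079; p^2 = 0.365079^2 = 0.133283
  p = 12/126 = 0.095238; p^2 = 0.095238^2 = 0.009070
  p = 15/126 = 0.119048; p^2 = 0.119048^2 = 0.014172
  p = 45/126 = 0.357143; p^2 = 0.357143^2 = 0.127551
sum(p^2) = 0.004031 + 0.133283 + 0.009070 + 0.014172 + 0.127551 = 0.288107
D = 1 - 0.288107 = 0.711893 ≈ 0.7119

0.7119


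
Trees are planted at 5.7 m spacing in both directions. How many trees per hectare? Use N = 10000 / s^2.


N = 10000 / 5.7^2 = 10000 / 32.49 = 307.787 ≈ 308 trees/ha

308 trees/ha


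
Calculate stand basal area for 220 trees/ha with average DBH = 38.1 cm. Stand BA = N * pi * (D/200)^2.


(D/200)^2 = (38.1/200)^2 = 0.1905^2 = 0.03629025
Individual BA = 3.141593 * 0.03629025 = 0.114009 m^2
Stand BA = 220 * 0.114009 = 25.0820 ≈ 25.08 m^2/ha

25.08 m^2/ha


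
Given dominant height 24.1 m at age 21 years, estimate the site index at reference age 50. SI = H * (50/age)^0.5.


50/21 = 2.38095
(2.38095)^0.5 = 1.54303
SI = 24.1 * 1.54303 = 37.1870 ≈ 37.2 m

37.2 m


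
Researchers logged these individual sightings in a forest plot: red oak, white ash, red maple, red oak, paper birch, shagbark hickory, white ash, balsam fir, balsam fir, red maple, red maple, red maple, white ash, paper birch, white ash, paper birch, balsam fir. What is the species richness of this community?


Total individuals logged = 17
Distinct species (count of individuals): red oak (2), white ash (4), red maple (4), paper birch (3), shagbark hickory (1), balsam fir (3)
Species richness = number of distinct species = 6

6


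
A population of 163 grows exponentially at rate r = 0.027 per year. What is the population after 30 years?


r*t = 0.027 * 30 = 0.81
exp(0.81) = 2.24791
N = 163 * 2.24791 = 366.409 ≈ 366

366


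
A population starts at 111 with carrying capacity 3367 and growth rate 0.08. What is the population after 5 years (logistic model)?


(K - N0)/N0 = (3367 - 111)/111 = 3256/111 = 29.3333
r*t = 0.08 * 5 = 0.4; exp(-0.4) = 0.670320
29.3333 * 0.670320 = 19.6627
1 + 19.6627 = 20.6627
N = 3367 / 20.6627 = 162.951 ≈ 163

163


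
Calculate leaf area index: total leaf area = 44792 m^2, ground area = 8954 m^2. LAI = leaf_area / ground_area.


LAI = 44792 / 8954 = 5.0025 ≈ 5.00

5.00


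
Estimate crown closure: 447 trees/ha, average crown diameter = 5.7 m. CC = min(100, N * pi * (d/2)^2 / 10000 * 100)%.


(d/2)^2 = (5.7/2)^2 = 2.85^2 = 8.1225
Crown area = 3.141593 * 8.1225 = 25.5176 m^2
N * area / 10000 * 100 = 447 * 25.5176 / 10000 * 100 = 114.064
CC = min(100, 114.064) = 100%

100%


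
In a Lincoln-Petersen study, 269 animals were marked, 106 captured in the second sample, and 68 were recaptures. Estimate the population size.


N = M * C / R = 269 * 106 / 68 = 28514 / 68 = 419.32 ≈ 419

419 individuals


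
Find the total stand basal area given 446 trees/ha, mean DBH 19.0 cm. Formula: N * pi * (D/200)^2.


(D/200)^2 = (19.0/200)^2 = 0.095^2 = 0.009025
Individual BA = 3.141593 * 0.009025 = 0.0283529 m^2
Stand BA = 446 * 0.0283529 = 12.6454 ≈ 12.65 m^2/ha

12.65 m^2/ha


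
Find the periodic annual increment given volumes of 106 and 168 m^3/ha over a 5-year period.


PAI = (V2 - V1) / period = (168 - 106) / 5 = 62 / 5 = 12.40 m^3/ha/yr

12.40 m^3/ha/yr


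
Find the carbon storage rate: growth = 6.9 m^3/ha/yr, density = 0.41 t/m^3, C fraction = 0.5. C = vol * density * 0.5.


C = 6.9 * 0.41 * 0.5 = 1.4145 ≈ 1.41 t C/ha/yr

1.41 t C/ha/yr


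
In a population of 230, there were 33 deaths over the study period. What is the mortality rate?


Mortality rate = 33 / 230 = 0.143478 ≈ 0.1435

0.1435


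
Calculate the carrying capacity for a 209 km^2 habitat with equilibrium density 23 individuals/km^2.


K = 23 * 209 = 4807 individuals

4807 individuals


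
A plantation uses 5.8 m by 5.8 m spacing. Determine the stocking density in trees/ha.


N = 10000 / 5.8^2 = 10000 / 33.64 = 297.265 ≈ 297 trees/ha

297 trees/ha


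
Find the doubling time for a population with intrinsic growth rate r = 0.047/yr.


td = ln(2) / 0.047 = 0.693147 / 0.047 = 14.7478 ≈ 14.7 years

14.7 years


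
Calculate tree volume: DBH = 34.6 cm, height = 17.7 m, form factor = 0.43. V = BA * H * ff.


(D/200)^2 = (34.6/200)^2 = 0.173^2 = 0.029929
BA = 3.141593 * 0.029929 = 0.0940247 m^2
V = 0.0940247 * 17.7 * 0.43 = 0.715622 ≈ 0.716 m^3

0.716 m^3


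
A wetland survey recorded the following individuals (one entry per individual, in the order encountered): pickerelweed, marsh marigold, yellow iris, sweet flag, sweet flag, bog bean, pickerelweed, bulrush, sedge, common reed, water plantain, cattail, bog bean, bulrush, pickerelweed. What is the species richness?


Total individuals logged = 15
Distinct species (count of individuals): pickerelweed (3), marsh marigold (1), yellow iris (1), sweet flag (2), bog bean (2), bulrush (2), sedge (1), common reed (1), water plantain (1), cattail (1)
Species richness = number of distinct species = 10

10


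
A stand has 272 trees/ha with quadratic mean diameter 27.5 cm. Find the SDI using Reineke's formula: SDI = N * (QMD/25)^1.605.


QMD/25 = 27.5/25 = 1.1
(1.1)^1.605 = exp(1.605 * ln(1.1)) = exp(1.605 * 0.0953102) = exp(0.152973) = 1.16529
SDI = 272 * 1.16529 = 316.959 ≈ 317

317


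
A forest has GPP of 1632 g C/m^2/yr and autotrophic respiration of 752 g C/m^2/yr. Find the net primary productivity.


NPP = GPP - Ra = 1632 - 752 = 880 g C/m^2/yr

880 g C/m^2/yr


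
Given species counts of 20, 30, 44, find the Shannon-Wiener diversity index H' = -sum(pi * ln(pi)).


Total N = 20 + 30 + 44 = 94
Per-species terms:
  p = 20/94 = 0.212766; ln(p) = -1.547562; p*ln(p) = 0.212766 * (-1.547562) = -0.329269
  p = 30/94 = 0.319149; ln(p) = -1.142097; p*ln(p) = 0.319149 * (-1.142097) = -0.364499
  p = 44/94 = 0.468085; ln(p) = -0.759105; p*ln(p) = 0.468085 * (-0.759105) = -0.355326
sum(p*ln(p)) = (-0.329269) + (-0.364499) + (-0.355326) = -1.049094
H' = -(-1.049094) = 1.049094 ≈ 1.0491

1.0491


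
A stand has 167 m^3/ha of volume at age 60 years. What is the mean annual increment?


MAI = 167 / 60 = 2.7833 ≈ 2.78 m^3/ha/yr

2.78 m^3/ha/yr


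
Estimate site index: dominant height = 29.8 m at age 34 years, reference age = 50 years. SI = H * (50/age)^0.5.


50/34 = 1.47059
(1.47059)^0.5 = 1.21268
SI = 29.8 * 1.21268 = 36.1379 ≈ 36.1 m

36.1 m


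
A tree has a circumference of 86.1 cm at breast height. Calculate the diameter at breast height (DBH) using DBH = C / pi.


DBH = C / pi = 86.1 / 3.141593 = 27.4065 ≈ 27.41 cm

27.41 cm


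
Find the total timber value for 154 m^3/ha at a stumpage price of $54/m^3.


Value = 154 * 54 = $8316/ha

$8316/ha


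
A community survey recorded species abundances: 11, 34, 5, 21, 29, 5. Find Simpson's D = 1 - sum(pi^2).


Total N = 11 + 34 + 5 + 21 + 29 + 5 = 105
Per-species terms:
  p = 11/105 = 0.104762; p^2 = 0.104762^2 = 0.010975
  p = 34/105 = 0.323810; p^2 = 0.323810^2 = 0.104853
  p = 5/105 = 0.047619; p^2 = 0.047619^2 = 0.002268
  p = 21/105 = 0.200000; p^2 = 0.200000^2 = 0.040000
  p = 29/105 = 0.276190; p^2 = 0.276190^2 = 0.076281
  p = 5/105 = 0.047619; p^2 = 0.047619^2 = 0.002268
sum(p^2) = 0.010975 + 0.104853 + 0.002268 + 0.040000 + 0.076281 + 0.002268 = 0.236645
D = 1 - 0.236645 = 0.763355 ≈ 0.7634

0.7634


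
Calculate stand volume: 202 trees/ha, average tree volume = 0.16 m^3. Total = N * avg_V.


V_stand = 202 * 0.16 = 32.32 ≈ 32.3 m^3/ha

32.3 m^3/ha


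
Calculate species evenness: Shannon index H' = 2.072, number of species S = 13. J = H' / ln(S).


ln(13) = 2.56495
J = H' / ln(S) = 2.072 / 2.56495 = 0.807813 ≈ 0.8078

0.8078


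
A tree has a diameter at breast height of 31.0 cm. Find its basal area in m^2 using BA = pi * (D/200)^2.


D/200 = 31.0/200 = 0.155 m
(D/200)^2 = 0.155^2 = 0.024025
BA = 3.141593 * 0.024025 = 0.0754768 ≈ 0.0755 m^2

0.0755 m^2


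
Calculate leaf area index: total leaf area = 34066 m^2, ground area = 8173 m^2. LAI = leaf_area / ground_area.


LAI = 34066 / 8173 = 4.1681 ≈ 4.17

4.17


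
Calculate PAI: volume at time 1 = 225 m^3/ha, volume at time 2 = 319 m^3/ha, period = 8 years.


PAI = (V2 - V1) / period = (319 - 225) / 8 = 94 / 8 = 11.75 m^3/ha/yr

11.75 m^3/ha/yr


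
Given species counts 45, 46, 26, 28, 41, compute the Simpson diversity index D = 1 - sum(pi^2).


Total N = 45 + 46 + 26 + 28 + 41 = 186
Per-species terms:
  p = 45/186 = 0.241935; p^2 = 0.241935^2 = 0.058533
  p = 46/186 = 0.247312; p^2 = 0.247312^2 = 0.061163
  p = 26/186 = 0.139785; p^2 = 0.139785^2 = 0.019540
  p = 28/186 = 0.150538; p^2 = 0.150538^2 = 0.022662
  p = 41/186 = 0.220430; p^2 = 0.220430^2 = 0.048589
sum(p^2) = 0.058533 + 0.061163 + 0.019540 + 0.022662 + 0.048589 = 0.210487
D = 1 - 0.210487 = 0.789513 ≈ 0.7895

0.7895


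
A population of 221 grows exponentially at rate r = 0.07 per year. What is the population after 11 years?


r*t = 0.07 * 11 = 0.77
exp(0.77) = 2.15977
N = 221 * 2.15977 = 477.309 ≈ 477

477


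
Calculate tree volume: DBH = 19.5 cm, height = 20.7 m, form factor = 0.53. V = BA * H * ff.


(D/200)^2 = (19.5/200)^2 = 0.0975^2 = 0.00950625
BA = 3.141593 * 0.00950625 = 0.0298648 m^2
V = 0.0298648 * 20.7 * 0.53 = 0.327647 ≈ 0.328 m^3

0.328 m^3


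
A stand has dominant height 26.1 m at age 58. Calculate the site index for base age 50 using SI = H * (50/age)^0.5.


50/58 = 0.862069
(0.862069)^0.5 = 0.928477
SI = 26.1 * 0.928477 = 24.2332 ≈ 24.2 m

24.2 m


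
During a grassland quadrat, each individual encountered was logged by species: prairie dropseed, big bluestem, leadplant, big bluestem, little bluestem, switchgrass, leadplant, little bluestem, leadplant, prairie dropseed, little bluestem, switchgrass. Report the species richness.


Total individuals logged = 12
Distinct species (count of individuals): prairie dropseed (2), big bluestem (2), leadplant (3), little bluestem (3), switchgrass (2)
Species richness = number of distinct species = 5

5


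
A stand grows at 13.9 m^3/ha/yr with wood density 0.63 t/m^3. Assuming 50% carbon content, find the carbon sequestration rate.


C = 13.9 * 0.63 * 0.5 = 4.3785 ≈ 4.38 t C/ha/yr

4.38 t C/ha/yr


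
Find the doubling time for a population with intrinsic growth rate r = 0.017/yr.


td = ln(2) / 0.017 = 0.693147 / 0.017 = 40.7734 ≈ 40.8 years

40.8 years


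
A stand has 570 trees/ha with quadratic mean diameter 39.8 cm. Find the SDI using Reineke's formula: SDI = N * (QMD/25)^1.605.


QMD/25 = 39.8/25 = 1.592
(1.592)^1.605 = exp(1.605 * ln(1.592)) = exp(1.605 * 0.464991) = exp(0.746311) = 2.10920
SDI = 570 * 2.10920 = 1202.24 ≈ 1202

1202


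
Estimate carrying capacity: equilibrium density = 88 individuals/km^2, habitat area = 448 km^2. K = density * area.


K = 88 * 448 = 39424 individuals

39424 individuals


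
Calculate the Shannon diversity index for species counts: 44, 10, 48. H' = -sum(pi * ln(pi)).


Total N = 44 + 10 + 48 = 102
Per-species terms:
  p = 44/102 = 0.431373; ln(p) = -0.840782; p*ln(p) = 0.431373 * (-0.840782) = -0.362691
  p = 10/102 = 0.098039; ln(p) = -2.322390; p*ln(p) = 0.098039 * (-2.322390) = -0.227685
  p = 48/102 = 0.470588; ln(p) = -0.753772; p*ln(p) = 0.470588 * (-0.753772) = -0.354716
sum(p*ln(p)) = (-0.362691) + (-0.227685) + (-0.354716) = -0.945092
H' = -(-0.945092) = 0.945092 ≈ 0.9451

0.9451


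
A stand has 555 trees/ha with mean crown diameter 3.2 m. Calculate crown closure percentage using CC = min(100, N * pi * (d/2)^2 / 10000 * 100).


(d/2)^2 = (3.2/2)^2 = 1.6^2 = 2.56
Crown area = 3.141593 * 2.56 = 8.04248 m^2
N * area / 10000 * 100 = 555 * 8.04248 / 10000 * 100 = 44.6358
CC = min(100, 44.6358) = 44.6358 ≈ 44.6%

44.6%


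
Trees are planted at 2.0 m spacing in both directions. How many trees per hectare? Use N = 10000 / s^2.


N = 10000 / 2.0^2 = 10000 / 4 = 2500.00 ≈ 2500 trees/ha

2500 trees/ha


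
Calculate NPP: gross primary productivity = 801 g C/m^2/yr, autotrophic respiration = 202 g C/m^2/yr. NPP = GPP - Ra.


NPP = GPP - Ra = 801 - 202 = 599 g C/m^2/yr

599 g C/m^2/yr


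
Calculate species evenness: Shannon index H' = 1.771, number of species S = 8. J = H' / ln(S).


ln(8) = 2.07944
J = H' / ln(S) = 1.771 / 2.07944 = 0.851672 ≈ 0.8517

0.8517


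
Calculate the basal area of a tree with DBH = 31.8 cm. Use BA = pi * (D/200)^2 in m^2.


D/200 = 31.8/200 = 0.159 m
(D/200)^2 = 0.159^2 = 0.025281
BA = 3.141593 * 0.025281 = 0.0794226 ≈ 0.0794 m^2

0.0794 m^2


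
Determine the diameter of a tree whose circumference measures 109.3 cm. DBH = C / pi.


DBH = C / pi = 109.3 / 3.141593 = 34.7913 ≈ 34.79 cm

34.79 cm


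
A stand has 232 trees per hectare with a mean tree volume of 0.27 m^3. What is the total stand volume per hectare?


V_stand = 232 * 0.27 = 62.64 ≈ 62.6 m^3/ha

62.6 m^3/ha


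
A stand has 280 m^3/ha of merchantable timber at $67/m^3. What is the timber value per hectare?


Value = 280 * 67 = $18760/ha

$18760/ha


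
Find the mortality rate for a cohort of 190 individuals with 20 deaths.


Mortality rate = 20 / 190 = 0.105263 ≈ 0.1053

0.1053


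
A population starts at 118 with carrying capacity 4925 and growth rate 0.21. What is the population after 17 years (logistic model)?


(K - N0)/N0 = (4925 - 118)/118 = 4807/118 = 40.7373
r*t = 0.21 * 17 = 3.57; exp(-3.57) = 0.0281559
40.7373 * 0.0281559 = 1.14700
1 + 1.14700 = 2.14700
N = 4925 / 2.14700 = 2293.90 ≈ 2294

2294


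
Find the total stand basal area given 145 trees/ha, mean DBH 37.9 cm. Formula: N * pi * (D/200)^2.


(D/200)^2 = (37.9/200)^2 = 0.1895^2 = 0.03591025
Individual BA = 3.141593 * 0.03591025 = 0.112815 m^2
Stand BA = 145 * 0.112815 = 16.3582 ≈ 16.36 m^2/ha

16.36 m^2/ha


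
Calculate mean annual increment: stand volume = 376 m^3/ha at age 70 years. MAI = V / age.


MAI = 376 / 70 = 5.3714 ≈ 5.37 m^3/ha/yr

5.37 m^3/ha/yr


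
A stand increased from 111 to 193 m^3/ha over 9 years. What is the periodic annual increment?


PAI = (V2 - V1) / period = (193 - 111) / 9 = 82 / 9 = 9.1111 ≈ 9.11 m^3/ha/yr

9.11 m^3/ha/yr


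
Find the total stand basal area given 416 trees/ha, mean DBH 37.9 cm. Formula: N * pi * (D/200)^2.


(D/200)^2 = (37.9/200)^2 = 0.1895^2 = 0.03591025
Individual BA = 3.141593 * 0.03591025 = 0.112815 m^2
Stand BA = 416 * 0.112815 = 46.9310 ≈ 46.93 m^2/ha

46.93 m^2/ha


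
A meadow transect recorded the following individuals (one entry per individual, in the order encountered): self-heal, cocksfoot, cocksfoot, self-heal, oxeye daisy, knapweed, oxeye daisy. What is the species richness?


Total individuals logged = 7
Distinct species (count of individuals): self-heal (2), cocksfoot (2), oxeye daisy (2), knapweed (1)
Species richness = number of distinct species = 4

4


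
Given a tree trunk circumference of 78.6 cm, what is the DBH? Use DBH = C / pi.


DBH = C / pi = 78.6 / 3.141593 = 25.0192 ≈ 25.02 cm

25.02 cm


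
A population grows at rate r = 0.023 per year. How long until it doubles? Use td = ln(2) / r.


td = ln(2) / 0.023 = 0.693147 / 0.023 = 30.1368 ≈ 30.1 years

30.1 years


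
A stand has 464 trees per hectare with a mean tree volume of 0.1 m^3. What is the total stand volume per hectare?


V_stand = 464 * 0.1 = 46.4 m^3/ha

46.4 m^3/ha


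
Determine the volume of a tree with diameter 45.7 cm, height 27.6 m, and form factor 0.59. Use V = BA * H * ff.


(D/200)^2 = (45.7/200)^2 = 0.2285^2 = 0.05221225
BA = 3.141593 * 0.05221225 = 0.164030 m^2
V = 0.164030 * 27.6 * 0.59 = 2.67106 ≈ 2.671 m^3

2.671 m^3


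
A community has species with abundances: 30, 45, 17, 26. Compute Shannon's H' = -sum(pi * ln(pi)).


Total N = 30 + 45 + 17 + 26 = 118
Per-species terms:
  p = 30/118 = 0.254237; ln(p) = -1.369488; p*ln(p) = 0.254237 * (-1.369488) = -0.348175
  p = 45/118 = 0.381356; ln(p) = -0.964022; p*ln(p) = 0.381356 * (-0.964022) = -0.367636
  p = 17/118 = 0.144068; ln(p) = -1.937470; p*ln(p) = 0.144068 * (-1.937470) = -0.279127
  p = 26/118 = 0.220339; ln(p) = -1.512588; p*ln(p) = 0.220339 * (-1.512588) = -0.333282
sum(p*ln(p)) = (-0.348175) + (-0.367636) + (-0.279127) + (-0.333282) = -1.328220
H' = -(-1.328220) = 1.328220 ≈ 1.3282

1.3282


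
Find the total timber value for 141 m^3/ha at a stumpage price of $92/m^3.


Value = 141 * 92 = $12972/ha

$12972/ha


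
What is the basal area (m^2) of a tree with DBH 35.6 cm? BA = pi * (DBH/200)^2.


D/200 = 35.6/200 = 0.178 m
(D/200)^2 = 0.178^2 = 0.031684
BA = 3.141593 * 0.031684 = 0.0995382 ≈ 0.0995 m^2

0.0995 m^2


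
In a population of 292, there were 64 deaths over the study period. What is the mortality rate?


Mortality rate = 64 / 292 = 0.219178 ≈ 0.2192

0.2192


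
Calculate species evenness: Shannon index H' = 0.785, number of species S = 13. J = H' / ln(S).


ln(13) = 2.56495
J = H' / ln(S) = 0.785 / 2.56495 = 0.306049 ≈ 0.3060

0.3060


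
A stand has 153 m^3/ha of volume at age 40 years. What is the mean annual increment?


MAI = 153 / 40 = 3.8250 ≈ 3.83 m^3/ha/yr

3.83 m^3/ha/yr


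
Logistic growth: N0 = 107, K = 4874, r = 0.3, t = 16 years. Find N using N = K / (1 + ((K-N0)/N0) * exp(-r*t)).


(K - N0)/N0 = (4874 - 107)/107 = 4767/107 = 44.5514
r*t = 0.3 * 16 = 4.8; exp(-4.8) = 0.00822975
44.5514 * 0.00822975 = 0.366647
1 + 0.366647 = 1.36665
N = 4874 / 1.36665 = 3566.38 ≈ 3566

3566


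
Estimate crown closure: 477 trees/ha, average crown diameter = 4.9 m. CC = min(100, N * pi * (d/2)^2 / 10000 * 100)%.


(d/2)^2 = (4.9/2)^2 = 2.45^2 = 6.0025
Crown area = 3.141593 * 6.0025 = 18.8574 m^2
N * area / 10000 * 100 = 477 * 18.8574 / 10000 * 100 = 89.9498
CC = min(100, 89.9498) = 89.9498 ≈ 89.9%

89.9%


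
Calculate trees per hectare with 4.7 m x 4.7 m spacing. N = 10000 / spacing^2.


N = 10000 / 4.7^2 = 10000 / 22.09 = 452.694 ≈ 453 trees/ha

453 trees/ha


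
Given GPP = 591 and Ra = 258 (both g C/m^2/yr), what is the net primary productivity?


NPP = GPP - Ra = 591 - 258 = 333 g C/m^2/yr

333 g C/m^2/yr


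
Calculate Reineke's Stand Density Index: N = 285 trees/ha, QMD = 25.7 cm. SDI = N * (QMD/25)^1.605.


QMD/25 = 25.7/25 = 1.028
(1.028)^1.605 = exp(1.605 * ln(1.028)) = exp(1.605 * 0.0276152) = exp(0.0443224) = 1.04532
SDI = 285 * 1.04532 = 297.916 ≈ 298

298


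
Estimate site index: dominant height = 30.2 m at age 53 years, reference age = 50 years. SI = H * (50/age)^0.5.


50/53 = 0.943396
(0.943396)^0.5 = 0.971286
SI = 30.2 * 0.971286 = 29.3328 ≈ 29.3 m

29.3 m


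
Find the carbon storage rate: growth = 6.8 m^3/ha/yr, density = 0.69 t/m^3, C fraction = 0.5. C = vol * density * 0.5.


C = 6.8 * 0.69 * 0.5 = 2.346 ≈ 2.35 t C/ha/yr

2.35 t C/ha/yr


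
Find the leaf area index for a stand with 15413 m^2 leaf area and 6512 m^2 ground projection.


LAI = 15413 / 6512 = 2.3669 ≈ 2.37

2.37


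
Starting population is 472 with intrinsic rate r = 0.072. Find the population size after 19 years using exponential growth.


r*t = 0.072 * 19 = 1.368
exp(1.368) = 3.92749
N = 472 * 3.92749 = 1853.78 ≈ 1854

1854


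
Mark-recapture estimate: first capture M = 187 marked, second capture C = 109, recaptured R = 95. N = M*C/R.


N = M * C / R = 187 * 109 / 95 = 20383 / 95 = 214.56 ≈ 215

215 individuals


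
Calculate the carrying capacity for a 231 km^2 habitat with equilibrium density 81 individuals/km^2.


K = 81 * 231 = 18711 individuals

18711 individuals


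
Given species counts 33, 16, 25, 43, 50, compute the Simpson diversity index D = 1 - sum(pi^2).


Total N = 33 + 16 + 25 + 43 + 50 = 167
Per-species terms:
  p = 33/167 = 0.197605; p^2 = 0.197605^2 = 0.039048
  p = 16/167 = 0.095808; p^2 = 0.095808^2 = 0.009179
  p = 25/167 = 0.149701; p^2 = 0.149701^2 = 0.022410
  p = 43/167 = 0.257485; p^2 = 0.257485^2 = 0.066299
  p = 50/167 = 0.299401; p^2 = 0.299401^2 = 0.089641
sum(p^2) = 0.039048 + 0.009179 + 0.022410 + 0.066299 + 0.089641 = 0.226577
D = 1 - 0.226577 = 0.773423 ≈ 0.7734

0.7734


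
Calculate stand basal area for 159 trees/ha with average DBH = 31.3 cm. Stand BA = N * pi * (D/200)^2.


(D/200)^2 = (31.3/200)^2 = 0.1565^2 = 0.02449225
Individual BA = 3.141593 * 0.02449225 = 0.0769447 m^2
Stand BA = 159 * 0.0769447 = 12.2342 ≈ 12.23 m^2/ha

12.23 m^2/ha


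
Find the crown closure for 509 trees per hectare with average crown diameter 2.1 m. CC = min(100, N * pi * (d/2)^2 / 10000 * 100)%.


(d/2)^2 = (2.1/2)^2 = 1.05^2 = 1.1025
Crown area = 3.141593 * 1.1025 = 3.46361 m^2
N * area / 10000 * 100 = 509 * 3.46361 / 10000 * 100 = 17.6298
CC = min(100, 17.6298) = 17.6298 ≈ 17.6%

17.6%


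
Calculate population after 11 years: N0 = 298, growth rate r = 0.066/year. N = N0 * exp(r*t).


r*t = 0.066 * 11 = 0.726
exp(0.726) = 2.06680
N = 298 * 2.06680 = 615.906 ≈ 616

616


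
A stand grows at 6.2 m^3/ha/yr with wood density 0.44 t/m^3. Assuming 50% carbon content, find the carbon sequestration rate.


C = 6.2 * 0.44 * 0.5 = 1.364 ≈ 1.36 t C/ha/yr

1.36 t C/ha/yr


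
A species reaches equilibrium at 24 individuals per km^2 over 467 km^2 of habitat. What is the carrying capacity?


K = 24 * 467 = 11208 individuals

11208 individuals


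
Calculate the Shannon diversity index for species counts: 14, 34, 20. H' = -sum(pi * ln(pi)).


Total N = 14 + 34 + 20 = 68
Per-species terms:
  p = 14/68 = 0.205882; ln(p) = -1.580452; p*ln(p) = 0.205882 * (-1.580452) = -0.325387
  p = 34/68 = 0.500000; ln(p) = -0.693147; p*ln(p) = 0.500000 * (-0.693147) = -0.346574
  p = 20/68 = 0.294118; ln(p) = -1.223774; p*ln(p) = 0.294118 * (-1.223774) = -0.359934
sum(p*ln(p)) = (-0.325387) + (-0.346574) + (-0.359934) = -1.031895
H' = -(-1.031895) = 1.031895 ≈ 1.0319

1.0319


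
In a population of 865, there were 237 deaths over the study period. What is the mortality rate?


Mortality rate = 237 / 865 = 0.273988 ≈ 0.2740

0.2740


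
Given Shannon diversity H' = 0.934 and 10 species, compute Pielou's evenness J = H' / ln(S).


ln(10) = 2.30259
J = H' / ln(S) = 0.934 / 2.30259 = 0.405630 ≈ 0.4056

0.4056


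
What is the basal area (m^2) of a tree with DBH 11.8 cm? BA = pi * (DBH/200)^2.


D/200 = 11.8/200 = 0.059 m
(D/200)^2 = 0.059^2 = 0.003481
BA = 3.141593 * 0.003481 = 0.0109359 ≈ 0.0109 m^2

0.0109 m^2


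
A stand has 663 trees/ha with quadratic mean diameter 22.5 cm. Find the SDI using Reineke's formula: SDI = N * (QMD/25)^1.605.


QMD/25 = 22.5/25 = 0.9
(0.9)^1.605 = exp(1.605 * ln(0.9)) = exp(1.605 * (-0.105361)) = exp(-0.169104) = 0.844421
SDI = 663 * 0.844421 = 559.851 ≈ 560

560


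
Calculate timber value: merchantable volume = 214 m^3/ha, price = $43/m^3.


Value = 214 * 43 = $9202/ha

$9202/ha


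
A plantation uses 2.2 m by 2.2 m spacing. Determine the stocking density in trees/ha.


N = 10000 / 2.2^2 = 10000 / 4.84 = 2066.12 ≈ 2066 trees/ha

2066 trees/ha


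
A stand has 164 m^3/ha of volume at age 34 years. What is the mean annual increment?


MAI = 164 / 34 = 4.8235 ≈ 4.82 m^3/ha/yr

4.82 m^3/ha/yr


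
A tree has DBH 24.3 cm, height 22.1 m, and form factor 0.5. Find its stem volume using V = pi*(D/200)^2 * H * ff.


(D/200)^2 = (24.3/200)^2 = 0.1215^2 = 0.01476225
BA = 3.141593 * 0.01476225 = 0.0463770 m^2
V = 0.0463770 * 22.1 * 0.5 = 0.512466 ≈ 0.512 m^3

0.512 m^3


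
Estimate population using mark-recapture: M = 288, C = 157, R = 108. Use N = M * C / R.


N = M * C / R = 288 * 157 / 108 = 45216 / 108 = 418.67 ≈ 419

419 individuals


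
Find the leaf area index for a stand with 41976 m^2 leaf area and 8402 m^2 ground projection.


LAI = 41976 / 8402 = 4.9960 ≈ 5.00

5.00


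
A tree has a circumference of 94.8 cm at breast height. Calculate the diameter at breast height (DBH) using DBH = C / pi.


DBH = C / pi = 94.8 / 3.141593 = 30.1758 ≈ 30.18 cm

30.18 cm


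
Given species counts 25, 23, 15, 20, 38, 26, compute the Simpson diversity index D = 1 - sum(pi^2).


Total N = 25 + 23 + 15 + 20 + 38 + 26 = 147
Per-species terms:
  p = 25/147 = 0.170068; p^2 = 0.170068^2 = 0.028923
  p = 23/147 = 0.156463; p^2 = 0.156463^2 = 0.024481
  p = 15/147 = 0.102041; p^2 = 0.102041^2 = 0.010412
  p = 20/147 = 0.136054; p^2 = 0.136054^2 = 0.018511
  p = 38/147 = 0.258503; p^2 = 0.258503^2 = 0.066824
  p = 26/147 = 0.176871; p^2 = 0.176871^2 = 0.031283
sum(p^2) = 0.028923 + 0.024481 + 0.010412 + 0.018511 + 0.066824 + 0.031283 = 0.180434
D = 1 - 0.180434 = 0.819566 ≈ 0.8196

0.8196


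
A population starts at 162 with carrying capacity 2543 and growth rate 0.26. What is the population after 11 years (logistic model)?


(K - N0)/N0 = (2543 - 162)/162 = 2381/162 = 14.6975
r*t = 0.26 * 11 = 2.86; exp(-2.86) = 0.0572688
14.6975 * 0.0572688 = 0.841708
1 + 0.841708 = 1.84171
N = 2543 / 1.84171 = 1380.78 ≈ 1381

1381


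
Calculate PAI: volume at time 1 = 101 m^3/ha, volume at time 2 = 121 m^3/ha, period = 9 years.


PAI = (V2 - V1) / period = (121 - 101) / 9 = 20 / 9 = 2.2222 ≈ 2.22 m^3/ha/yr

2.22 m^3/ha/yr


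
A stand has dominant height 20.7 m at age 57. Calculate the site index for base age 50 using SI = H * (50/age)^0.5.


50/57 = 0.877193
(0.877193)^0.5 = 0.936586
SI = 20.7 * 0.936586 = 19.3873 ≈ 19.4 m

19.4 m


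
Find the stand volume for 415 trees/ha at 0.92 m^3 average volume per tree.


V_stand = 415 * 0.92 = 381.8 m^3/ha

381.8 m^3/ha


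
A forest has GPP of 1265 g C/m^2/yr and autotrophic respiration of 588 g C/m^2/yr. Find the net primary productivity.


NPP = GPP - Ra = 1265 - 588 = 677 g C/m^2/yr

677 g C/m^2/yr


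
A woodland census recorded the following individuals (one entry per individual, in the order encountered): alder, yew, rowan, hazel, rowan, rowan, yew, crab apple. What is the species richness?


Total individuals logged = 8
Distinct species (count of individuals): alder (1), yew (2), rowan (3), hazel (1), crab apple (1)
Species richness = number of distinct species = 5

5


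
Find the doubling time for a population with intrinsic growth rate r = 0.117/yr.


td = ln(2) / 0.117 = 0.693147 / 0.117 = 5.92433 ≈ 5.9 years

5.9 years


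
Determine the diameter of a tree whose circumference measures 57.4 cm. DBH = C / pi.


DBH = C / pi = 57.4 / 3.141593 = 18.2710 ≈ 18.27 cm

18.27 cm


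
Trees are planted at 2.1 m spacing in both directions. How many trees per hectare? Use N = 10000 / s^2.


N = 10000 / 2.1^2 = 10000 / 4.41 = 2267.57 ≈ 2268 trees/ha

2268 trees/ha


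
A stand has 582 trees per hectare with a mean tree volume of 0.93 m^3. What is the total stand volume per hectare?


V_stand = 582 * 0.93 = 541.26 ≈ 541.3 m^3/ha

541.3 m^3/ha


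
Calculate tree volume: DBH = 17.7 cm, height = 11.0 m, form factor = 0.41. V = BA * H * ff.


(D/200)^2 = (17.7/200)^2 = 0.0885^2 = 0.00783225
BA = 3.141593 * 0.00783225 = 0.0246057 m^2
V = 0.0246057 * 11.0 * 0.41 = 0.110972 ≈ 0.111 m^3

0.111 m^3


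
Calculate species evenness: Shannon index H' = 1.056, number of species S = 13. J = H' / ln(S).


ln(13) = 2.56495
J = H' / ln(S) = 1.056 / 2.56495 = 0.411704 ≈ 0.4117

0.4117


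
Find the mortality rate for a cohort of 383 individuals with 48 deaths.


Mortality rate = 48 / 383 = 0.125326 ≈ 0.1253

0.1253


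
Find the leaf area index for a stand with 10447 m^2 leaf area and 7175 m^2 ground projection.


LAI = 10447 / 7175 = 1.4560 ≈ 1.46

1.46


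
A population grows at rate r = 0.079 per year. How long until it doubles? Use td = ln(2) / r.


td = ln(2) / 0.079 = 0.693147 / 0.079 = 8.77401 ≈ 8.8 years

8.8 years


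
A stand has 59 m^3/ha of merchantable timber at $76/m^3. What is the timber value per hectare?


Value = 59 * 76 = $4484/ha

$4484/ha


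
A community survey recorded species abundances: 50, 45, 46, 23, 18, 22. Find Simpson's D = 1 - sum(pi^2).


Total N = 50 + 45 + 46 + 23 + 18 + 22 = 204
Per-species terms:
  p = 50/204 = 0.245098; p^2 = 0.245098^2 = 0.060073
  p = 45/204 = 0.220588; p^2 = 0.220588^2 = 0.048659
  p = 46/204 = 0.225490; p^2 = 0.225490^2 = 0.050846
  p = 23/204 = 0.112745; p^2 = 0.112745^2 = 0.012711
  p = 18/204 = 0.088235; p^2 = 0.088235^2 = 0.007785
  p = 22/204 = 0.107843; p^2 = 0.107843^2 = 0.011630
sum(p^2) = 0.060073 + 0.048659 + 0.050846 + 0.012711 + 0.007785 + 0.011630 = 0.191704
D = 1 - 0.191704 = 0.808296 ≈ 0.8083

0.8083


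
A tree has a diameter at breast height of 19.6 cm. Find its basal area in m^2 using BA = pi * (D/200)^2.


D/200 = 19.6/200 = 0.098 m
(D/200)^2 = 0.098^2 = 0.009604
BA = 3.141593 * 0.009604 = 0.0301719 ≈ 0.0302 m^2

0.0302 m^2


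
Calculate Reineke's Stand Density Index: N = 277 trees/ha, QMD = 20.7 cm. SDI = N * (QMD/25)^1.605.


QMD/25 = 20.7/25 = 0.828
(0.828)^1.605 = exp(1.605 * ln(0.828)) = exp(1.605 * (-0.188742)) = exp(-0.302931) = 0.738650
SDI = 277 * 0.738650 = 204.606 ≈ 205

205


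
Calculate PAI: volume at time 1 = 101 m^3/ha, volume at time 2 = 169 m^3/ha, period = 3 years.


PAI = (V2 - V1) / period = (169 - 101) / 3 = 68 / 3 = 22.6667 ≈ 22.67 m^3/ha/yr

22.67 m^3/ha/yr


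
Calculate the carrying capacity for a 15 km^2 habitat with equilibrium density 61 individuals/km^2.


K = 61 * 15 = 915 individuals

915 individuals


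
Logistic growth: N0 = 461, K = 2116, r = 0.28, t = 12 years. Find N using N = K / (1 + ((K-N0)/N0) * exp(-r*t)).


(K - N0)/N0 = (2116 - 461)/461 = 1655/461 = 3.59002
r*t = 0.28 * 12 = 3.36; exp(-3.36) = 0.0347353
3.59002 * 0.0347353 = 0.124700
1 + 0.124700 = 1.12470
N = 2116 / 1.12470 = 1881.39 ≈ 1881

1881


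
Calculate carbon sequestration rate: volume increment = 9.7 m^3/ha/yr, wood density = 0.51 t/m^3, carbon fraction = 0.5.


C = 9.7 * 0.51 * 0.5 = 2.4735 ≈ 2.47 t C/ha/yr

2.47 t C/ha/yr


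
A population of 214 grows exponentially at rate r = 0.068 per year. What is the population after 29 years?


r*t = 0.068 * 29 = 1.972
exp(1.972) = 7.18503
N = 214 * 7.18503 = 1537.60 ≈ 1538

1538


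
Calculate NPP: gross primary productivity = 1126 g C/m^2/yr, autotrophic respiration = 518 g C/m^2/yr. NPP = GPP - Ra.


NPP = GPP - Ra = 1126 - 518 = 608 g C/m^2/yr

608 g C/m^2/yr


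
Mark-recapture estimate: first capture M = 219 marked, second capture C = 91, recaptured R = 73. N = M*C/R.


N = M * C / R = 219 * 91 / 73 = 19929 / 73 = 273

273 individuals


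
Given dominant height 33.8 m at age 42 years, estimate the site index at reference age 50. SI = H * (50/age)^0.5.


50/42 = 1.19048
(1.19048)^0.5 = 1.09109
SI = 33.8 * 1.09109 = 36.8788 ≈ 36.9 m

36.9 m


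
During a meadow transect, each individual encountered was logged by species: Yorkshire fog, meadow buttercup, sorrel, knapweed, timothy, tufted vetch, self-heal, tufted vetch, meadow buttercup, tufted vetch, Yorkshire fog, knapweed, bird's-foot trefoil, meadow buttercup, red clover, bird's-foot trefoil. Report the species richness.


Total individuals logged = 16
Distinct species (count of individuals): Yorkshire fog (2), meadow buttercup (3), sorrel (1), knapweed (2), timothy (1), tufted vetch (3), self-heal (1), bird's-foot trefoil (2), red clover (1)
Species richness = number of distinct species = 9

9


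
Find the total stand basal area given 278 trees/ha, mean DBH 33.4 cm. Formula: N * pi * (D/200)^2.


(D/200)^2 = (33.4/200)^2 = 0.167^2 = 0.027889
Individual BA = 3.141593 * 0.027889 = 0.0876159 m^2
Stand BA = 278 * 0.0876159 = 24.3572 ≈ 24.36 m^2/ha

24.36 m^2/ha


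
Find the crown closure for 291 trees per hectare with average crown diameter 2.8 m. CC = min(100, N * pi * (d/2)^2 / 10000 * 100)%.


(d/2)^2 = (2.8/2)^2 = 1.4^2 = 1.96
Crown area = 3.141593 * 1.96 = 6.15752 m^2
N * area / 10000 * 100 = 291 * 6.15752 / 10000 * 100 = 17.9184
CC = min(100, 17.9184) = 17.9184 ≈ 17.9%

17.9%


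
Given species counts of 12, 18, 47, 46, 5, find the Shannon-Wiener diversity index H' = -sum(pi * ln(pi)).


Total N = 12 + 18 + 47 + 46 + 5 = 128
Per-species terms:
  p = 12/128 = 0.093750; ln(p) = -2.367124; p*ln(p) = 0.093750 * (-2.367124) = -0.221918
  p = 18/128 = 0.140625; ln(p) = -1.961659; p*ln(p) = 0.140625 * (-1.961659) = -0.275858
  p = 47/128 = 0.367188; ln(p) = -1.001881; p*ln(p) = 0.367188 * (-1.001881) = -0.367879
  p = 46/128 = 0.359375; ln(p) = -1.023389; p*ln(p) = 0.359375 * (-1.023389) = -0.367780
  p = 5/128 = 0.039063; ln(p) = -3.242580; p*ln(p) = 0.039063 * (-3.242580) = -0.126665
sum(p*ln(p)) = (-0.221918) + (-0.275858) + (-0.367879) + (-0.367780) + (-0.126665) = -1.360100
H' = -(-1.360100) = 1.360100 ≈ 1.3601

1.3601


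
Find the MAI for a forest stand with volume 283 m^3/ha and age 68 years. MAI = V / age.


MAI = 283 / 68 = 4.1618 ≈ 4.16 m^3/ha/yr

4.16 m^3/ha/yr


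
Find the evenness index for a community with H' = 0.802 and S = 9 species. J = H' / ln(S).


ln(9) = 2.19722
J = H' / ln(S) = 0.802 / 2.19722 = 0.365007 ≈ 0.3650

0.3650


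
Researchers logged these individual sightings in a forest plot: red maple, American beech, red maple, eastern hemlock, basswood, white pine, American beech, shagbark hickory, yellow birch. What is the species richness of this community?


Total individuals logged = 9
Distinct species (count of individuals): red maple (2), American beech (2), eastern hemlock (1), basswood (1), white pine (1), shagbark hickory (1), yellow birch (1)
Species richness = number of distinct species = 7

7


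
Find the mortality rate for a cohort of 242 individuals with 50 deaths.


Mortality rate = 50 / 242 = 0.206612 ≈ 0.2066

0.2066


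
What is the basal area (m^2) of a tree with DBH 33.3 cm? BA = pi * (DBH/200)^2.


D/200 = 33.3/200 = 0.1665 m
(D/200)^2 = 0.1665^2 = 0.02772225
BA = 3.141593 * 0.02772225 = 0.0870920 ≈ 0.0871 m^2

0.0871 m^2


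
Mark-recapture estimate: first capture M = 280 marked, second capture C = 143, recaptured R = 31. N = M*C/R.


N = M * C / R = 280 * 143 / 31 = 40040 / 31 = 1291.61 ≈ 1292

1292 individuals


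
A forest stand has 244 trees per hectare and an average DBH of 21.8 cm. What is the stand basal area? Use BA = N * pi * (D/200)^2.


(D/200)^2 = (21.8/200)^2 = 0.109^2 = 0.011881
Individual BA = 3.141593 * 0.011881 = 0.0373253 m^2
Stand BA = 244 * 0.0373253 = 9.10737 ≈ 9.11 m^2/ha

9.11 m^2/ha


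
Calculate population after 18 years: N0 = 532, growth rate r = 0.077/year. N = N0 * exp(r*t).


r*t = 0.077 * 18 = 1.386
exp(1.386) = 3.99882
N = 532 * 3.99882 = 2127.37 ≈ 2127

2127


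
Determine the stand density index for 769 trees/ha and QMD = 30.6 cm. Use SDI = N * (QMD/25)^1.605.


QMD/25 = 30.6/25 = 1.224
(1.224)^1.605 = exp(1.605 * ln(1.224)) = exp(1.605 * 0.202124) = exp(0.324409) = 1.38321
SDI = 769 * 1.38321 = 1063.69 ≈ 1064

1064


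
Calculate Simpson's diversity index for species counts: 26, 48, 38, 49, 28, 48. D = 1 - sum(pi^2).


Total N = 26 + 48 + 38 + 49 + 28 + 48 = 237
Per-species terms:
  p = 26/237 = 0.109705; p^2 = 0.109705^2 = 0.012035
  p = 48/237 = 0.202532; p^2 = 0.202532^2 = 0.041019
  p = 38/237 = 0.160338; p^2 = 0.160338^2 = 0.025708
  p = 49/237 = 0.206751; p^2 = 0.206751^2 = 0.042746
  p = 28/237 = 0.118143; p^2 = 0.118143^2 = 0.013958
  p = 48/237 = 0.202532; p^2 = 0.202532^2 = 0.041019
sum(p^2) = 0.012035 + 0.041019 + 0.025708 + 0.042746 + 0.013958 + 0.041019 = 0.176485
D = 1 - 0.176485 = 0.823515 ≈ 0.8235

0.8235
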